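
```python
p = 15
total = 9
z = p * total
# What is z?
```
Trace:
  p=15
  p=15, total=9
  p=15, total=9, z=135

Final answer: 135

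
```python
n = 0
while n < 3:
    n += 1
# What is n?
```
Trace:
  n=0
  n=1
  n=2
  n=3

Final answer: 3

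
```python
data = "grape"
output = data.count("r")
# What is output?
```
Trace:
  data='grape'
  data='grape', output=1

Final answer: 1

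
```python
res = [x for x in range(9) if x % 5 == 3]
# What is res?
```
Trace:
  x=0
  x=1
  x=2
  x=3
  x=4
  x=5
  x=6
  x=7
  x=8
  res=[3, 8]

Final answer: [3, 8]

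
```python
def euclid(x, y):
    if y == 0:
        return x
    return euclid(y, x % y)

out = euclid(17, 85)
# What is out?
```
Call trace:
euclid(x=17, y=85)
  euclid(x=85, y=17)
    euclid(x=17, y=0)
    -> return 17
  -> return 17
-> return 17

Final answer: 17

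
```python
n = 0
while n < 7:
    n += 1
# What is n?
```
Trace:
  n=0
  n=1
  n=2
  n=3
  n=4
  n=5
  n=6
  n=7

Final answer: 7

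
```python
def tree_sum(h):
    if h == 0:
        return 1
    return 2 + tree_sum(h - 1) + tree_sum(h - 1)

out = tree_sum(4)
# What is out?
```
Call trace (a repeated sub-call is expanded the first time; later identical calls just restate its return value):
tree_sum(h=4)
  tree_sum(h=3)
    tree_sum(h=2)
      tree_sum(h=1)
        tree_sum(h=0)
        -> return 1
        tree_sum(h=0)
        -> return 1
      -> return 4
      tree_sum(h=1) -> return 4  (same call as traced above)
    -> return 10
    tree_sum(h=2) -> return 10  (same call as traced above)
  -> return 22
  tree_sum(h=3) -> return 22  (same call as traced above)
-> return 46

Final answer: 46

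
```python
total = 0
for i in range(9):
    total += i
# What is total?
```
Trace:
  total=0
  total=0, i=0
  total=1, i=1
  total=3, i=2
  total=6, i=3
  total=10, i=4
  total=15, i=5
  total=21, i=6
  total=28, i=7
  total=36, i=8

Final answer: 36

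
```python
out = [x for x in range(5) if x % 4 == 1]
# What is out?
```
Trace:
  x=0
  x=1
  x=2
  x=3
  x=4
  out=[1]

Final answer: [1]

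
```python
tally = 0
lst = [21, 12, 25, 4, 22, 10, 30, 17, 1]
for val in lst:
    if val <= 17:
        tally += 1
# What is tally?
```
Trace:
  tally=0
  tally=0, val=21
  tally=1, val=12
  tally=1, val=25
  tally=2, val=4
  tally=2, val=22
  tally=3, val=10
  tally=3, val=30
  tally=4, val=17
  tally=5, val=1

Final answer: 5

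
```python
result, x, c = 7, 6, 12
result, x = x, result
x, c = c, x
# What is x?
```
Trace:
  result=7, x=6, c=12
  result=6, x=7, c=12
  result=6, x=12, c=7

Final answer: 12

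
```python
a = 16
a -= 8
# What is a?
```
Trace:
  a=16
  a=8

Final answer: 8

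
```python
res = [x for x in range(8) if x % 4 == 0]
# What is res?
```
Trace:
  x=0
  x=1
  x=2
  x=3
  x=4
  x=5
  x=6
  x=7
  res=[0, 4]

Final answer: [0, 4]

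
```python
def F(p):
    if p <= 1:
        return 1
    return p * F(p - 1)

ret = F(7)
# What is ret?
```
Call trace:
F(p=7)
  F(p=6)
    F(p=5)
      F(p=4)
        F(p=3)
          F(p=2)
            F(p=1)
            -> return 1
          -> return 2
        -> return 6
      -> return 24
    -> return 120
  -> return 720
-> return 5040

Final answer: 5040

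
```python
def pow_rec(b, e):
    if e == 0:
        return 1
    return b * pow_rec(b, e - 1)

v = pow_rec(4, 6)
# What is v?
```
Call trace:
pow_rec(b=4, e=6)
  pow_rec(b=4, e=5)
    pow_rec(b=4, e=4)
      pow_rec(b=4, e=3)
        pow_rec(b=4, e=2)
          pow_rec(b=4, e=1)
            pow_rec(b=4, e=0)
            -> return 1
          -> return 4
        -> return 16
      -> return 64
    -> return 256
  -> return 1024
-> return 4096

Final answer: 4096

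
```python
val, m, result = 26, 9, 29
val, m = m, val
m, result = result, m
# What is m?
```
Trace:
  val=26, m=9, result=29
  val=9, m=26, result=29
  val=9, m=29, result=26

Final answer: 29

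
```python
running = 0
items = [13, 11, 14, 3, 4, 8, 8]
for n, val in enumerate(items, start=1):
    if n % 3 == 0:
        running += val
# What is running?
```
Trace:
  running=0
  running=0, n=1, val=13
  running=0, n=2, val=11
  running=14, n=3, val=14
  running=14, n=4, val=3
  running=14, n=5, val=4
  running=22, n=6, val=8
  running=22, n=7, val=8

Final answer: 22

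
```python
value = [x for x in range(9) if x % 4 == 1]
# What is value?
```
Trace:
  x=0
  x=1
  x=2
  x=3
  x=4
  x=5
  x=6
  x=7
  x=8
  value=[1, 5]

Final answer: [1, 5]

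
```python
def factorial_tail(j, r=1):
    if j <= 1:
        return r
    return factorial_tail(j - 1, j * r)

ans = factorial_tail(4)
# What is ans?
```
Call trace:
factorial_tail(j=4, r=1)
  factorial_tail(j=3, r=4)
    factorial_tail(j=2, r=12)
      factorial_tail(j=1, r=24)
      -> return 24
    -> return 24
  -> return 24
-> return 24

Final answer: 24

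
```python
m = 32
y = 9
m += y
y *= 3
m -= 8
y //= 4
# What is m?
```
Trace:
  m=32
  m=32, y=9
  m=41, y=9
  m=41, y=27
  m=33, y=27
  m=33, y=6

Final answer: 33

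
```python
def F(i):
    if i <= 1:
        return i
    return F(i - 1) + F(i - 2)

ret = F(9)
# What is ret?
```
Call trace (a repeated sub-call is expanded the first time; later identical calls just restate its return value):
F(i=9)
  F(i=8)
    F(i=7)
      F(i=6)
        F(i=5)
          F(i=4)
            F(i=3)
              F(i=2)
                F(i=1)
                -> return 1
                F(i=0)
                -> return 0
              -> return 1
              F(i=1)
              -> return 1
            -> return 2
            F(i=2) -> return 1  (same call as traced above)
          -> return 3
          F(i=3) -> return 2  (same call as traced above)
        -> return 5
        F(i=4) -> return 3  (same call as traced above)
      -> return 8
      F(i=5) -> return 5  (same call as traced above)
    -> return 13
    F(i=6) -> return 8  (same call as traced above)
  -> return 21
  F(i=7) -> return 13  (same call as traced above)
-> return 34

Final answer: 34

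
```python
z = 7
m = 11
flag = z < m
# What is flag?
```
Trace:
  z=7
  z=7, m=11
  z=7, m=11, flag=True

Final answer: True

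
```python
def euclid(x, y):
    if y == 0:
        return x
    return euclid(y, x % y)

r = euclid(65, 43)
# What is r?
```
Call trace:
euclid(x=65, y=43)
  euclid(x=43, y=22)
    euclid(x=22, y=21)
      euclid(x=21, y=1)
        euclid(x=1, y=0)
        -> return 1
      -> return 1
    -> return 1
  -> return 1
-> return 1

Final answer: 1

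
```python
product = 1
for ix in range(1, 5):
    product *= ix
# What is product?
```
Trace:
  product=1
  product=1, ix=1
  product=2, ix=2
  product=6, ix=3
  product=24, ix=4

Final answer: 24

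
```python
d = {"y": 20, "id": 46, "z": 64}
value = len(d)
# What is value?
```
Trace:
  d={'y': 20, 'id': 46, 'z': 64}
  d={'y': 20, 'id': 46, 'z': 64}, value=3

Final answer: 3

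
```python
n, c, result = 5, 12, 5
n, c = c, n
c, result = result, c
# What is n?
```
Trace:
  n=5, c=12, result=5
  n=12, c=5, result=5
  n=12, c=5, result=5

Final answer: 12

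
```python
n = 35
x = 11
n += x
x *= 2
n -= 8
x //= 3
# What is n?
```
Trace:
  n=35
  n=35, x=11
  n=46, x=11
  n=46, x=22
  n=38, x=22
  n=38, x=7

Final answer: 38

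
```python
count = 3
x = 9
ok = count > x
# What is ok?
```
Trace:
  count=3
  count=3, x=9
  count=3, x=9, ok=False

Final answer: False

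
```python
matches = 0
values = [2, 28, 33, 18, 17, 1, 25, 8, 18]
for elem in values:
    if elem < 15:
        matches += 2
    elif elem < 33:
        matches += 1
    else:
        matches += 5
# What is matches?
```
Trace:
  matches=0
  matches=2, elem=2
  matches=3, elem=28
  matches=8, elem=33
  matches=9, elem=18
  matches=10, elem=17
  matches=12, elem=1
  matches=13, elem=25
  matches=15, elem=8
  matches=16, elem=18

Final answer: 16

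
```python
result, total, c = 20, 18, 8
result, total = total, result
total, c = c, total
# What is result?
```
Trace:
  result=20, total=18, c=8
  result=18, total=20, c=8
  result=18, total=8, c=20

Final answer: 18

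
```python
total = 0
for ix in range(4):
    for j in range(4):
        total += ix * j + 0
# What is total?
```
Trace:
  total=0
  total=0, ix=0, j=0
  total=0, ix=0, j=1
  total=0, ix=0, j=2
  total=0, ix=0, j=3
  total=0, ix=1, j=0
  total=1, ix=1, j=1
  total=3, ix=1, j=2
  total=6, ix=1, j=3
  total=6, ix=2, j=0
  total=8, ix=2, j=1
  total=12, ix=2, j=2
  total=18, ix=2, j=3
  total=18, ix=3, j=0
  total=21, ix=3, j=1
  total=27, ix=3, j=2
  total=36, ix=3, j=3

Final answer: 36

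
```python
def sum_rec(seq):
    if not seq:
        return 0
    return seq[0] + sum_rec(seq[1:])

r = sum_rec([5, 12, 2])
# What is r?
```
Call trace:
sum_rec(seq=[5, 12, 2])
  sum_rec(seq=[12, 2])
    sum_rec(seq=[2])
      sum_rec(seq=[])
      -> return 0
    -> return 2
  -> return 14
-> return 19

Final answer: 19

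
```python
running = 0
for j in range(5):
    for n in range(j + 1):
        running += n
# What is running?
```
Trace:
  running=0
  running=0, j=0, n=0
  running=0, j=1, n=0
  running=1, j=1, n=1
  running=1, j=2, n=0
  running=2, j=2, n=1
  running=4, j=2, n=2
  running=4, j=3, n=0
  running=5, j=3, n=1
  running=7, j=3, n=2
  running=10, j=3, n=3
  running=10, j=4, n=0
  running=11, j=4, n=1
  running=13, j=4, n=2
  running=16, j=4, n=3
  running=20, j=4, n=4

Final answer: 20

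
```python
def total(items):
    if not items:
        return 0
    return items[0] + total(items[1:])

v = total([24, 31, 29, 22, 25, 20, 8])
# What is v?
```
Call trace:
total(items=[24, 31, 29, 22, 25, 20, 8])
  total(items=[31, 29, 22, 25, 20, 8])
    total(items=[29, 22, 25, 20, 8])
      total(items=[22, 25, 20, 8])
        total(items=[25, 20, 8])
          total(items=[20, 8])
            total(items=[8])
              total(items=[])
              -> return 0
            -> return 8
          -> return 28
        -> return 53
      -> return 75
    -> return 104
  -> return 135
-> return 159

Final answer: 159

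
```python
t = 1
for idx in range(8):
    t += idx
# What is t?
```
Trace:
  t=1
  t=1, idx=0
  t=2, idx=1
  t=4, idx=2
  t=7, idx=3
  t=11, idx=4
  t=16, idx=5
  t=22, idx=6
  t=29, idx=7

Final answer: 29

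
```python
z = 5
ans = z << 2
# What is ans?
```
Trace:
  z=5
  z=5, ans=20

Final answer: 20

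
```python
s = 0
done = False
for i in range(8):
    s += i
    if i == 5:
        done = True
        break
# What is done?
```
Trace:
  s=0
  s=0, done=False
  s=0, done=False, i=0
  s=1, done=False, i=1
  s=3, done=False, i=2
  s=6, done=False, i=3
  s=10, done=False, i=4
  s=15, done=True, i=5

Final answer: True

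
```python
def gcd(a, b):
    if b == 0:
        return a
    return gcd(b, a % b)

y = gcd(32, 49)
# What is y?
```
Call trace:
gcd(a=32, b=49)
  gcd(a=49, b=32)
    gcd(a=32, b=17)
      gcd(a=17, b=15)
        gcd(a=15, b=2)
          gcd(a=2, b=1)
            gcd(a=1, b=0)
            -> return 1
          -> return 1
        -> return 1
      -> return 1
    -> return 1
  -> return 1
-> return 1

Final answer: 1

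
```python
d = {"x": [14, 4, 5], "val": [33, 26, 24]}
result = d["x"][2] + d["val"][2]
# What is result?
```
Trace:
  d={'x': [14, 4, 5], 'val': [33, 26, 24]}
  d={'x': [14, 4, 5], 'val': [33, 26, 24]}, result=29

Final answer: 29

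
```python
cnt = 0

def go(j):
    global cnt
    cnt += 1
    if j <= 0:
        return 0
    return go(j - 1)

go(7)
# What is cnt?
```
Call trace:
go(j=7)
  go(j=6)
    go(j=5)
      go(j=4)
        go(j=3)
          go(j=2)
            go(j=1)
              go(j=0)
              -> return 0
            -> return 0
          -> return 0
        -> return 0
      -> return 0
    -> return 0
  -> return 0
-> return 0

cnt is incremented once per call. go is entered once for each j = 7, 6, 5, 4, 3, 2, 1, 0 (the j <= 0 call returns without recursing), i.e. 7 + 1 calls.
cnt = 8

Final answer: 8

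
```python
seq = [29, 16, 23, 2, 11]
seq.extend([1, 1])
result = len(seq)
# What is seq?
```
Trace:
  seq=[29, 16, 23, 2, 11]
  seq=[29, 16, 23, 2, 11, 1, 1]
  seq=[29, 16, 23, 2, 11, 1, 1], result=7

Final answer: [29, 16, 23, 2, 11, 1, 1]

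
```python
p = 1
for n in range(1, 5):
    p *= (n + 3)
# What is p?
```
Trace:
  p=1
  p=4, n=1
  p=20, n=2
  p=120, n=3
  p=840, n=4

Final answer: 840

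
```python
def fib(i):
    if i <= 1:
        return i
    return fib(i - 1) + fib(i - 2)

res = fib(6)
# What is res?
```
Call trace (a repeated sub-call is expanded the first time; later identical calls just restate its return value):
fib(i=6)
  fib(i=5)
    fib(i=4)
      fib(i=3)
        fib(i=2)
          fib(i=1)
          -> return 1
          fib(i=0)
          -> return 0
        -> return 1
        fib(i=1)
        -> return 1
      -> return 2
      fib(i=2) -> return 1  (same call as traced above)
    -> return 3
    fib(i=3) -> return 2  (same call as traced above)
  -> return 5
  fib(i=4) -> return 3  (same call as traced above)
-> return 8

Final answer: 8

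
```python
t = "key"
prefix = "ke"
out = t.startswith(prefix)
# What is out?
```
Trace:
  t='key'
  t='key', prefix='ke'
  t='key', prefix='ke', out=True

Final answer: True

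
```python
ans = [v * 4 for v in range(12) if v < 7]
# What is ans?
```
Trace:
  v=0
  v=1
  v=2
  v=3
  v=4
  v=5
  v=6
  v=7
  v=8
  v=9
  v=10
  v=11
  ans=[0, 4, 8, 12, 16, 20, 24]

Final answer: [0, 4, 8, 12, 16, 20, 24]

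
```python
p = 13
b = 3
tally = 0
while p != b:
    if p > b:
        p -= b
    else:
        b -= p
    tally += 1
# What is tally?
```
Trace:
  p=13
  p=13, b=3
  p=13, b=3, tally=0
  p=10, b=3, tally=1
  p=7, b=3, tally=2
  p=4, b=3, tally=3
  p=1, b=3, tally=4
  p=1, b=2, tally=5
  p=1, b=1, tally=6

Final answer: 6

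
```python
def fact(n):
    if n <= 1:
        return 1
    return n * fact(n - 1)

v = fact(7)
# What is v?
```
Call trace:
fact(n=7)
  fact(n=6)
    fact(n=5)
      fact(n=4)
        fact(n=3)
          fact(n=2)
            fact(n=1)
            -> return 1
          -> return 2
        -> return 6
      -> return 24
    -> return 120
  -> return 720
-> return 5040

Final answer: 5040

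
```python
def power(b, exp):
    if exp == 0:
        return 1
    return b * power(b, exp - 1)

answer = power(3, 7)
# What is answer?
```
Call trace:
power(b=3, exp=7)
  power(b=3, exp=6)
    power(b=3, exp=5)
      power(b=3, exp=4)
        power(b=3, exp=3)
          power(b=3, exp=2)
            power(b=3, exp=1)
              power(b=3, exp=0)
              -> return 1
            -> return 3
          -> return 9
        -> return 27
      -> return 81
    -> return 243
  -> return 729
-> return 2187

Final answer: 2187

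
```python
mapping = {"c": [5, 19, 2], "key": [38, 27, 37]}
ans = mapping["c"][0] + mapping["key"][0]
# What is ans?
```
Trace:
  mapping={'c': [5, 19, 2], 'key': [38, 27, 37]}
  mapping={'c': [5, 19, 2], 'key': [38, 27, 37]}, ans=43

Final answer: 43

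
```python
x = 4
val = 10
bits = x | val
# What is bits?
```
Trace:
  x=4
  x=4, val=10
  x=4, val=10, bits=14

Final answer: 14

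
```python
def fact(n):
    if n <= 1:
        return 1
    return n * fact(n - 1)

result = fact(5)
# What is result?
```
Call trace:
fact(n=5)
  fact(n=4)
    fact(n=3)
      fact(n=2)
        fact(n=1)
        -> return 1
      -> return 2
    -> return 6
  -> return 24
-> return 120

Final answer: 120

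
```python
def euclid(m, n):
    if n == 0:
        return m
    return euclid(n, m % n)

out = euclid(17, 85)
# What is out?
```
Call trace:
euclid(m=17, n=85)
  euclid(m=85, n=17)
    euclid(m=17, n=0)
    -> return 17
  -> return 17
-> return 17

Final answer: 17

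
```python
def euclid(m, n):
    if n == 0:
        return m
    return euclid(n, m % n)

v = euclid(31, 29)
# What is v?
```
Call trace:
euclid(m=31, n=29)
  euclid(m=29, n=2)
    euclid(m=2, n=1)
      euclid(m=1, n=0)
      -> return 1
    -> return 1
  -> return 1
-> return 1

Final answer: 1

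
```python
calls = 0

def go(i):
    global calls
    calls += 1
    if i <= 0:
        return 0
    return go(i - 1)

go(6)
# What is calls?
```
Call trace:
go(i=6)
  go(i=5)
    go(i=4)
      go(i=3)
        go(i=2)
          go(i=1)
            go(i=0)
            -> return 0
          -> return 0
        -> return 0
      -> return 0
    -> return 0
  -> return 0
-> return 0

calls is incremented once per call. go is entered once for each i = 6, 5, 4, 3, 2, 1, 0 (the i <= 0 call returns without recursing), i.e. 6 + 1 calls.
calls = 7

Final answer: 7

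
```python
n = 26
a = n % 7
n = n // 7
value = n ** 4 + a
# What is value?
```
Trace:
  n=26
  n=26, a=5
  n=3, a=5
  n=3, a=5, value=86

Final answer: 86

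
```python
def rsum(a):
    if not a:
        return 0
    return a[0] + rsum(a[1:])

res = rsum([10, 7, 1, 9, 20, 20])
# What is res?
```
Call trace:
rsum(a=[10, 7, 1, 9, 20, 20])
  rsum(a=[7, 1, 9, 20, 20])
    rsum(a=[1, 9, 20, 20])
      rsum(a=[9, 20, 20])
        rsum(a=[20, 20])
          rsum(a=[20])
            rsum(a=[])
            -> return 0
          -> return 20
        -> return 40
      -> return 49
    -> return 50
  -> return 57
-> return 67

Final answer: 67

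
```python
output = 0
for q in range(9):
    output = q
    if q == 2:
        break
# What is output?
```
Trace:
  output=0
  output=0, q=0
  output=1, q=1
  output=2, q=2

Final answer: 2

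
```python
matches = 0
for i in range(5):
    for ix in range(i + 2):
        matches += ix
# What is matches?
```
Trace:
  matches=0
  matches=0, i=0, ix=0
  matches=1, i=0, ix=1
  matches=1, i=1, ix=0
  matches=2, i=1, ix=1
  matches=4, i=1, ix=2
  matches=4, i=2, ix=0
  matches=5, i=2, ix=1
  matches=7, i=2, ix=2
  matches=10, i=2, ix=3
  matches=10, i=3, ix=0
  matches=11, i=3, ix=1
  matches=13, i=3, ix=2
  matches=16, i=3, ix=3
  matches=20, i=3, ix=4
  matches=20, i=4, ix=0
  matches=21, i=4, ix=1
  matches=23, i=4, ix=2
  matches=26, i=4, ix=3
  matches=30, i=4, ix=4
  matches=35, i=4, ix=5

Final answer: 35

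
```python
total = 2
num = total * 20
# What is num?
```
Trace:
  total=2
  total=2, num=40

Final answer: 40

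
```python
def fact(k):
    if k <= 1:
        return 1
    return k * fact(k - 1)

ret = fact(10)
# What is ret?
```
Call trace:
fact(k=10)
  fact(k=9)
    fact(k=8)
      fact(k=7)
        fact(k=6)
          fact(k=5)
            fact(k=4)
              fact(k=3)
                fact(k=2)
                  fact(k=1)
                  -> return 1
                -> return 2
              -> return 6
            -> return 24
          -> return 120
        -> return 720
      -> return 5040
    -> return 40320
  -> return 362880
-> return 3628800

Final answer: 3628800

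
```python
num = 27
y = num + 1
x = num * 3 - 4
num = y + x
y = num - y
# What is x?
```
Trace:
  num=27
  num=27, y=28
  num=27, y=28, x=77
  num=105, y=28, x=77
  num=105, y=77, x=77

Final answer: 77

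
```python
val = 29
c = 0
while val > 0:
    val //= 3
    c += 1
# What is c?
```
Trace:
  val=29
  val=29, c=0
  val=9, c=1
  val=3, c=2
  val=1, c=3
  val=0, c=4

Final answer: 4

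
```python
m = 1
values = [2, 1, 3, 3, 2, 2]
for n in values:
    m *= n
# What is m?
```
Trace:
  m=1
  m=2, n=2
  m=2, n=1
  m=6, n=3
  m=18, n=3
  m=36, n=2
  m=72, n=2

Final answer: 72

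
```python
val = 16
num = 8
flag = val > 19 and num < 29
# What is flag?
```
Trace:
  val=16
  val=16, num=8
  val=16, num=8, flag=False

Final answer: False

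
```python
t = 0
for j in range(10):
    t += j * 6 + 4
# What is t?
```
Trace:
  t=0
  t=4, j=0
  t=14, j=1
  t=30, j=2
  t=52, j=3
  t=80, j=4
  t=114, j=5
  t=154, j=6
  t=200, j=7
  t=252, j=8
  t=310, j=9

Final answer: 310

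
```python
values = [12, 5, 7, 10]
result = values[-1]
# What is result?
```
Trace:
  values=[12, 5, 7, 10]
  values=[12, 5, 7, 10], result=10

Final answer: 10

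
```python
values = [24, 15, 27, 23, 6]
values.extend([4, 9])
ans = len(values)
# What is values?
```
Trace:
  values=[24, 15, 27, 23, 6]
  values=[24, 15, 27, 23, 6, 4, 9]
  values=[24, 15, 27, 23, 6, 4, 9], ans=7

Final answer: [24, 15, 27, 23, 6, 4, 9]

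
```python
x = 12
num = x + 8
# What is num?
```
Trace:
  x=12
  x=12, num=20

Final answer: 20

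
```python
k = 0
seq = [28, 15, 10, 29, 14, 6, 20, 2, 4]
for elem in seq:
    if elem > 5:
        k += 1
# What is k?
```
Trace:
  k=0
  k=1, elem=28
  k=2, elem=15
  k=3, elem=10
  k=4, elem=29
  k=5, elem=14
  k=6, elem=6
  k=7, elem=20
  k=7, elem=2
  k=7, elem=4

Final answer: 7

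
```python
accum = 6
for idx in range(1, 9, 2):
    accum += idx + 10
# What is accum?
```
Trace:
  accum=6
  accum=17, idx=1
  accum=30, idx=3
  accum=45, idx=5
  accum=62, idx=7

Final answer: 62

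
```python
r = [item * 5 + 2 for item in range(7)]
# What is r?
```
Trace:
  item=0
  item=1
  item=2
  item=3
  item=4
  item=5
  item=6
  r=[2, 7, 12, 17, 22, 27, 32]

Final answer: [2, 7, 12, 17, 22, 27, 32]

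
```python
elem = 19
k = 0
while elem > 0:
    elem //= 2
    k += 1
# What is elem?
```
Trace:
  elem=19
  elem=19, k=0
  elem=9, k=1
  elem=4, k=2
  elem=2, k=3
  elem=1, k=4
  elem=0, k=5

Final answer: 0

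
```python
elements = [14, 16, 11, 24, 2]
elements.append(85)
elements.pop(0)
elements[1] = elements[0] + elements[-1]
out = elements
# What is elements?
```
Trace:
  elements=[14, 16, 11, 24, 2]
  elements=[14, 16, 11, 24, 2, 85]
  elements=[16, 11, 24, 2, 85]
  elements=[16, 101, 24, 2, 85]
  elements=[16, 101, 24, 2, 85], out=[16, 101, 24, 2, 85]

Final answer: [16, 101, 24, 2, 85]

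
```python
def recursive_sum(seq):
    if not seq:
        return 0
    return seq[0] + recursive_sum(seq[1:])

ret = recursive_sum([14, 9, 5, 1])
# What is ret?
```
Call trace:
recursive_sum(seq=[14, 9, 5, 1])
  recursive_sum(seq=[9, 5, 1])
    recursive_sum(seq=[5, 1])
      recursive_sum(seq=[1])
        recursive_sum(seq=[])
        -> return 0
      -> return 1
    -> return 6
  -> return 15
-> return 29

Final answer: 29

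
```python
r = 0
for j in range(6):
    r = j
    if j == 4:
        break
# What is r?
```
Trace:
  r=0
  r=0, j=0
  r=1, j=1
  r=2, j=2
  r=3, j=3
  r=4, j=4

Final answer: 4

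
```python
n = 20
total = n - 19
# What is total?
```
Trace:
  n=20
  n=20, total=1

Final answer: 1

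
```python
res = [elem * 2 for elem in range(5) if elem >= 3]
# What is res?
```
Trace:
  elem=0
  elem=1
  elem=2
  elem=3
  elem=4
  res=[6, 8]

Final answer: [6, 8]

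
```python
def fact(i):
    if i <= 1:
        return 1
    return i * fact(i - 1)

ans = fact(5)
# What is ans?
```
Call trace:
fact(i=5)
  fact(i=4)
    fact(i=3)
      fact(i=2)
        fact(i=1)
        -> return 1
      -> return 2
    -> return 6
  -> return 24
-> return 120

Final answer: 120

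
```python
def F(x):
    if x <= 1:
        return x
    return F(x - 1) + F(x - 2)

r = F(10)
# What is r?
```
Call trace (a repeated sub-call is expanded the first time; later identical calls just restate its return value):
F(x=10)
  F(x=9)
    F(x=8)
      F(x=7)
        F(x=6)
          F(x=5)
            F(x=4)
              F(x=3)
                F(x=2)
                  F(x=1)
                  -> return 1
                  F(x=0)
                  -> return 0
                -> return 1
                F(x=1)
                -> return 1
              -> return 2
              F(x=2) -> return 1  (same call as traced above)
            -> return 3
            F(x=3) -> return 2  (same call as traced above)
          -> return 5
          F(x=4) -> return 3  (same call as traced above)
        -> return 8
        F(x=5) -> return 5  (same call as traced above)
      -> return 13
      F(x=6) -> return 8  (same call as traced above)
    -> return 21
    F(x=7) -> return 13  (same call as traced above)
  -> return 34
  F(x=8) -> return 21  (same call as traced above)
-> return 55

Final answer: 55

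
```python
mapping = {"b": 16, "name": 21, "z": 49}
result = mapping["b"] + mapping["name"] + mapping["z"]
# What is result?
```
Trace:
  mapping={'b': 16, 'name': 21, 'z': 49}
  mapping={'b': 16, 'name': 21, 'z': 49}, result=86

Final answer: 86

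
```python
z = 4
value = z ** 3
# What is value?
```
Trace:
  z=4
  z=4, value=64

Final answer: 64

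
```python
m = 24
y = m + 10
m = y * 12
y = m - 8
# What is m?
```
Trace:
  m=24
  m=24, y=34
  m=408, y=34
  m=408, y=400

Final answer: 408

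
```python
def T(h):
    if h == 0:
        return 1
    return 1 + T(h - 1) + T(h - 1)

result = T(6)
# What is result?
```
Call trace (a repeated sub-call is expanded the first time; later identical calls just restate its return value):
T(h=6)
  T(h=5)
    T(h=4)
      T(h=3)
        T(h=2)
          T(h=1)
            T(h=0)
            -> return 1
            T(h=0)
            -> return 1
          -> return 3
          T(h=1) -> return 3  (same call as traced above)
        -> return 7
        T(h=2) -> return 7  (same call as traced above)
      -> return 15
      T(h=3) -> return 15  (same call as traced above)
    -> return 31
    T(h=4) -> return 31  (same call as traced above)
  -> return 63
  T(h=5) -> return 63  (same call as traced above)
-> return 127

Final answer: 127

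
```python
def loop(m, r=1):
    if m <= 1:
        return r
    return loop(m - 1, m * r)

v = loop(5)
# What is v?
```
Call trace:
loop(m=5, r=1)
  loop(m=4, r=5)
    loop(m=3, r=20)
      loop(m=2, r=60)
        loop(m=1, r=120)
        -> return 120
      -> return 120
    -> return 120
  -> return 120
-> return 120

Final answer: 120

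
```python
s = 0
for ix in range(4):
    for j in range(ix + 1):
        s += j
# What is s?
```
Trace:
  s=0
  s=0, ix=0, j=0
  s=0, ix=1, j=0
  s=1, ix=1, j=1
  s=1, ix=2, j=0
  s=2, ix=2, j=1
  s=4, ix=2, j=2
  s=4, ix=3, j=0
  s=5, ix=3, j=1
  s=7, ix=3, j=2
  s=10, ix=3, j=3

Final answer: 10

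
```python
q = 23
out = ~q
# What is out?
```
Trace:
  q=23
  q=23, out=-24

Final answer: -24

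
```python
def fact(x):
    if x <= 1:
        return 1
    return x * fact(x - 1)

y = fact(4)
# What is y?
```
Call trace:
fact(x=4)
  fact(x=3)
    fact(x=2)
      fact(x=1)
      -> return 1
    -> return 2
  -> return 6
-> return 24

Final answer: 24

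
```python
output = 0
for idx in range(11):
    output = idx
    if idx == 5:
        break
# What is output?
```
Trace:
  output=0
  output=0, idx=0
  output=1, idx=1
  output=2, idx=2
  output=3, idx=3
  output=4, idx=4
  output=5, idx=5

Final answer: 5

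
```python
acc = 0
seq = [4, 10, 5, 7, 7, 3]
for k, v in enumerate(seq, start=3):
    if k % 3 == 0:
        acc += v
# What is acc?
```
Trace:
  acc=0
  acc=4, k=3, v=4
  acc=4, k=4, v=10
  acc=4, k=5, v=5
  acc=11, k=6, v=7
  acc=11, k=7, v=7
  acc=11, k=8, v=3

Final answer: 11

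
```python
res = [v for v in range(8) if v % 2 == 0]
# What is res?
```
Trace:
  v=0
  v=1
  v=2
  v=3
  v=4
  v=5
  v=6
  v=7
  res=[0, 2, 4, 6]

Final answer: [0, 2, 4, 6]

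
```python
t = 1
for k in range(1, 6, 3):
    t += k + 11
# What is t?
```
Trace:
  t=1
  t=13, k=1
  t=28, k=4

Final answer: 28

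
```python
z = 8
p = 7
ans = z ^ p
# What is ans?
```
Trace:
  z=8
  z=8, p=7
  z=8, p=7, ans=15

Final answer: 15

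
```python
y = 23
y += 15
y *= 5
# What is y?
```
Trace:
  y=23
  y=38
  y=190

Final answer: 190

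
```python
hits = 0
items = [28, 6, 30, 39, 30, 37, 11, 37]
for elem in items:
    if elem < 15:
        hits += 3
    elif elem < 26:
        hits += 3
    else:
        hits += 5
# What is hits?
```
Trace:
  hits=0
  hits=5, elem=28
  hits=8, elem=6
  hits=13, elem=30
  hits=18, elem=39
  hits=23, elem=30
  hits=28, elem=37
  hits=31, elem=11
  hits=36, elem=37

Final answer: 36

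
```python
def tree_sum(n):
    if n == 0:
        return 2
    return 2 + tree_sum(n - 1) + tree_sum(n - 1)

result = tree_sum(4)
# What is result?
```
Call trace (a repeated sub-call is expanded the first time; later identical calls just restate its return value):
tree_sum(n=4)
  tree_sum(n=3)
    tree_sum(n=2)
      tree_sum(n=1)
        tree_sum(n=0)
        -> return 2
        tree_sum(n=0)
        -> return 2
      -> return 6
      tree_sum(n=1) -> return 6  (same call as traced above)
    -> return 14
    tree_sum(n=2) -> return 14  (same call as traced above)
  -> return 30
  tree_sum(n=3) -> return 30  (same call as traced above)
-> return 62

Final answer: 62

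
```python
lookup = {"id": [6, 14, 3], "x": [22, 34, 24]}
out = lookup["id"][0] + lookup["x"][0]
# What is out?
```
Trace:
  lookup={'id': [6, 14, 3], 'x': [22, 34, 24]}
  lookup={'id': [6, 14, 3], 'x': [22, 34, 24]}, out=28

Final answer: 28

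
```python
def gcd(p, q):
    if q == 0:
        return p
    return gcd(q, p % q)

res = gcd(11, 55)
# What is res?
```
Call trace:
gcd(p=11, q=55)
  gcd(p=55, q=11)
    gcd(p=11, q=0)
    -> return 11
  -> return 11
-> return 11

Final answer: 11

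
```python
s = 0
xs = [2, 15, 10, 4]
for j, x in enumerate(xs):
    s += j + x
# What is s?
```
Trace:
  s=0
  s=2, j=0, x=2
  s=18, j=1, x=15
  s=30, j=2, x=10
  s=37, j=3, x=4

Final answer: 37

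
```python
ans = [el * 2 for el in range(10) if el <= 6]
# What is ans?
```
Trace:
  el=0
  el=1
  el=2
  el=3
  el=4
  el=5
  el=6
  el=7
  el=8
  el=9
  ans=[0, 2, 4, 6, 8, 10, 12]

Final answer: [0, 2, 4, 6, 8, 10, 12]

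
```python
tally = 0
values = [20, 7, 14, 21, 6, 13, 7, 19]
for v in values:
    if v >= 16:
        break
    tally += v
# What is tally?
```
Trace:
  tally=0
  tally=0, v=20

Final answer: 0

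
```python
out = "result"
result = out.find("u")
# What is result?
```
Trace:
  out='result'
  out='result', result=3

Final answer: 3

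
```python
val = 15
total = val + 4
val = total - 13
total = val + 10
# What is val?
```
Trace:
  val=15
  val=15, total=19
  val=6, total=19
  val=6, total=16

Final answer: 6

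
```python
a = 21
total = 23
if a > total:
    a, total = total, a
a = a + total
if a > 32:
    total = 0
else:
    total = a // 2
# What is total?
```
Trace:
  a=21
  a=21, total=23
  a=21, total=23
  a=44, total=23
  a=44, total=0

Final answer: 0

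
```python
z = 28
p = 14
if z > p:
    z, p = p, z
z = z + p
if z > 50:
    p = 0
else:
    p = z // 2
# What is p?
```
Trace:
  z=28
  z=28, p=14
  z=14, p=28
  z=42, p=28
  z=42, p=21

Final answer: 21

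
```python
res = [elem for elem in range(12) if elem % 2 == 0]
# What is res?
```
Trace:
  elem=0
  elem=1
  elem=2
  elem=3
  elem=4
  elem=5
  elem=6
  elem=7
  elem=8
  elem=9
  elem=10
  elem=11
  res=[0, 2, 4, 6, 8, 10]

Final answer: [0, 2, 4, 6, 8, 10]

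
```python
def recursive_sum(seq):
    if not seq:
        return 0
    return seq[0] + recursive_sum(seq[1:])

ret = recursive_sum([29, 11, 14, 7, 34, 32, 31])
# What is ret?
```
Call trace:
recursive_sum(seq=[29, 11, 14, 7, 34, 32, 31])
  recursive_sum(seq=[11, 14, 7, 34, 32, 31])
    recursive_sum(seq=[14, 7, 34, 32, 31])
      recursive_sum(seq=[7, 34, 32, 31])
        recursive_sum(seq=[34, 32, 31])
          recursive_sum(seq=[32, 31])
            recursive_sum(seq=[31])
              recursive_sum(seq=[])
              -> return 0
            -> return 31
          -> return 63
        -> return 97
      -> return 104
    -> return 118
  -> return 129
-> return 158

Final answer: 158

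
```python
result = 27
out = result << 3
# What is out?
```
Trace:
  result=27
  result=27, out=216

Final answer: 216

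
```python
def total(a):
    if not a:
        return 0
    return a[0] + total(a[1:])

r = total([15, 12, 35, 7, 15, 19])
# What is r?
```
Call trace:
total(a=[15, 12, 35, 7, 15, 19])
  total(a=[12, 35, 7, 15, 19])
    total(a=[35, 7, 15, 19])
      total(a=[7, 15, 19])
        total(a=[15, 19])
          total(a=[19])
            total(a=[])
            -> return 0
          -> return 19
        -> return 34
      -> return 41
    -> return 76
  -> return 88
-> return 103

Final answer: 103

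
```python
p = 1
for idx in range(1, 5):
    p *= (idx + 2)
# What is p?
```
Trace:
  p=1
  p=3, idx=1
  p=12, idx=2
  p=60, idx=3
  p=360, idx=4

Final answer: 360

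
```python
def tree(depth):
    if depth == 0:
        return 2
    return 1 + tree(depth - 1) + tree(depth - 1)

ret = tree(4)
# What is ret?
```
Call trace (a repeated sub-call is expanded the first time; later identical calls just restate its return value):
tree(depth=4)
  tree(depth=3)
    tree(depth=2)
      tree(depth=1)
        tree(depth=0)
        -> return 2
        tree(depth=0)
        -> return 2
      -> return 5
      tree(depth=1) -> return 5  (same call as traced above)
    -> return 11
    tree(depth=2) -> return 11  (same call as traced above)
  -> return 23
  tree(depth=3) -> return 23  (same call as traced above)
-> return 47

Final answer: 47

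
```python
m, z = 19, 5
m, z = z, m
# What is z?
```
Trace:
  m=19, z=5
  m=5, z=19

Final answer: 19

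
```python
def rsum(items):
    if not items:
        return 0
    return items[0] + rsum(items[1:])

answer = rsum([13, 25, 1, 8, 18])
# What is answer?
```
Call trace:
rsum(items=[13, 25, 1, 8, 18])
  rsum(items=[25, 1, 8, 18])
    rsum(items=[1, 8, 18])
      rsum(items=[8, 18])
        rsum(items=[18])
          rsum(items=[])
          -> return 0
        -> return 18
      -> return 26
    -> return 27
  -> return 52
-> return 65

Final answer: 65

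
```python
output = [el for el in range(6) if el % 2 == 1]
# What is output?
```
Trace:
  el=0
  el=1
  el=2
  el=3
  el=4
  el=5
  output=[1, 3, 5]

Final answer: [1, 3, 5]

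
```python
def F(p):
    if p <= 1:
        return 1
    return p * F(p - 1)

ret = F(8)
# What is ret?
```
Call trace:
F(p=8)
  F(p=7)
    F(p=6)
      F(p=5)
        F(p=4)
          F(p=3)
            F(p=2)
              F(p=1)
              -> return 1
            -> return 2
          -> return 6
        -> return 24
      -> return 120
    -> return 720
  -> return 5040
-> return 40320

Final answer: 40320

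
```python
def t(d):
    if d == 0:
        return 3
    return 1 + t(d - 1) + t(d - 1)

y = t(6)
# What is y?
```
Call trace (a repeated sub-call is expanded the first time; later identical calls just restate its return value):
t(d=6)
  t(d=5)
    t(d=4)
      t(d=3)
        t(d=2)
          t(d=1)
            t(d=0)
            -> return 3
            t(d=0)
            -> return 3
          -> return 7
          t(d=1) -> return 7  (same call as traced above)
        -> return 15
        t(d=2) -> return 15  (same call as traced above)
      -> return 31
      t(d=3) -> return 31  (same call as traced above)
    -> return 63
    t(d=4) -> return 63  (same call as traced above)
  -> return 127
  t(d=5) -> return 127  (same call as traced above)
-> return 255

Final answer: 255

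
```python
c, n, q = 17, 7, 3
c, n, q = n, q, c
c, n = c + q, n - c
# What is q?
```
Trace:
  c=17, n=7, q=3
  c=7, n=3, q=17
  c=24, n=-4, q=17

Final answer: 17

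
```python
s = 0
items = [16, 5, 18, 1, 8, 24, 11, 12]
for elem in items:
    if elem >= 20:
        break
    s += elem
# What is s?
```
Trace:
  s=0
  s=16, elem=16
  s=21, elem=5
  s=39, elem=18
  s=40, elem=1
  s=48, elem=8
  s=48, elem=24

Final answer: 48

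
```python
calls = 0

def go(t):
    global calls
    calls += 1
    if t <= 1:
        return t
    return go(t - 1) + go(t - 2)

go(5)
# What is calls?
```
Call trace (a repeated sub-call is expanded the first time; later identical calls just restate its return value):
go(t=5)
  go(t=4)
    go(t=3)
      go(t=2)
        go(t=1)
        -> return 1
        go(t=0)
        -> return 0
      -> return 1
      go(t=1)
      -> return 1
    -> return 2
    go(t=2) -> return 1  (same call as traced above)
  -> return 3
  go(t=3) -> return 2  (same call as traced above)
-> return 5

calls is incremented once per call, so count the calls in each subtree. Let C(t) = number of calls made by go(t).
C(0) = C(1) = 1 (base case, no recursion); C(t) = 1 + C(t - 1) + C(t - 2) otherwise.
C(2) = 1 + C(1) + C(0) = 1 + 1 + 1 = 3
C(3) = 1 + C(2) + C(1) = 1 + 3 + 1 = 5
C(4) = 1 + C(3) + C(2) = 1 + 5 + 3 = 9
C(5) = 1 + C(4) + C(3) = 1 + 9 + 5 = 15
calls = C(5) = 15

Final answer: 15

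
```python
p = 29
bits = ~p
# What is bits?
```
Trace:
  p=29
  p=29, bits=-30

Final answer: -30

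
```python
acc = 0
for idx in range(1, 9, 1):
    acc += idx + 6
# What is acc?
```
Trace:
  acc=0
  acc=7, idx=1
  acc=15, idx=2
  acc=24, idx=3
  acc=34, idx=4
  acc=45, idx=5
  acc=57, idx=6
  acc=70, idx=7
  acc=84, idx=8

Final answer: 84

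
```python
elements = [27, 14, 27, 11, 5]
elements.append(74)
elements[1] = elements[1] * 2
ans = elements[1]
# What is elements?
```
Trace:
  elements=[27, 14, 27, 11, 5]
  elements=[27, 14, 27, 11, 5, 74]
  elements=[27, 28, 27, 11, 5, 74]
  elements=[27, 28, 27, 11, 5, 74], ans=28

Final answer: [27, 28, 27, 11, 5, 74]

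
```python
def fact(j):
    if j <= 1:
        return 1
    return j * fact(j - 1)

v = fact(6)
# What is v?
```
Call trace:
fact(j=6)
  fact(j=5)
    fact(j=4)
      fact(j=3)
        fact(j=2)
          fact(j=1)
          -> return 1
        -> return 2
      -> return 6
    -> return 24
  -> return 120
-> return 720

Final answer: 720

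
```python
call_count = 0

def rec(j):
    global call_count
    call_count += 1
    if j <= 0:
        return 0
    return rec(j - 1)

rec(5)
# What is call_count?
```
Call trace:
rec(j=5)
  rec(j=4)
    rec(j=3)
      rec(j=2)
        rec(j=1)
          rec(j=0)
          -> return 0
        -> return 0
      -> return 0
    -> return 0
  -> return 0
-> return 0

call_count is incremented once per call. rec is entered once for each j = 5, 4, 3, 2, 1, 0 (the j <= 0 call returns without recursing), i.e. 5 + 1 calls.
call_count = 6

Final answer: 6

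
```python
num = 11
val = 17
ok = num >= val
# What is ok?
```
Trace:
  num=11
  num=11, val=17
  num=11, val=17, ok=False

Final answer: False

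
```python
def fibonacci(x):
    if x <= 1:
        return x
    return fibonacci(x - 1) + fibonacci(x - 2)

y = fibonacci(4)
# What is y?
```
Call trace (a repeated sub-call is expanded the first time; later identical calls just restate its return value):
fibonacci(x=4)
  fibonacci(x=3)
    fibonacci(x=2)
      fibonacci(x=1)
      -> return 1
      fibonacci(x=0)
      -> return 0
    -> return 1
    fibonacci(x=1)
    -> return 1
  -> return 2
  fibonacci(x=2) -> return 1  (same call as traced above)
-> return 3

Final answer: 3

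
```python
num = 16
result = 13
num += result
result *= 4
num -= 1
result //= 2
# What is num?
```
Trace:
  num=16
  num=16, result=13
  num=29, result=13
  num=29, result=52
  num=28, result=52
  num=28, result=26

Final answer: 28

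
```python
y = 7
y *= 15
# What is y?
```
Trace:
  y=7
  y=105

Final answer: 105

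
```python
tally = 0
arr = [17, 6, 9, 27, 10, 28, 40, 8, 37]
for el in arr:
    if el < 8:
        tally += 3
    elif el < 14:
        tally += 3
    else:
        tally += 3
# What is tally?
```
Trace:
  tally=0
  tally=3, el=17
  tally=6, el=6
  tally=9, el=9
  tally=12, el=27
  tally=15, el=10
  tally=18, el=28
  tally=21, el=40
  tally=24, el=8
  tally=27, el=37

Final answer: 27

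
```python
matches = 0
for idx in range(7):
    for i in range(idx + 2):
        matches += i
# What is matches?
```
Trace:
  matches=0
  matches=0, idx=0, i=0
  matches=1, idx=0, i=1
  matches=1, idx=1, i=0
  matches=2, idx=1, i=1
  matches=4, idx=1, i=2
  matches=4, idx=2, i=0
  matches=5, idx=2, i=1
  matches=7, idx=2, i=2
  matches=10, idx=2, i=3
  matches=10, idx=3, i=0
  matches=11, idx=3, i=1
  matches=13, idx=3, i=2
  matches=16, idx=3, i=3
  matches=20, idx=3, i=4
  matches=20, idx=4, i=0
  matches=21, idx=4, i=1
  matches=23, idx=4, i=2
  matches=26, idx=4, i=3
  matches=30, idx=4, i=4
  matches=35, idx=4, i=5
  matches=35, idx=5, i=0
  matches=36, idx=5, i=1
  matches=38, idx=5, i=2
  matches=41, idx=5, i=3
  matches=45, idx=5, i=4
  matches=50, idx=5, i=5
  matches=56, idx=5, i=6
  matches=56, idx=6, i=0
  matches=57, idx=6, i=1
  matches=59, idx=6, i=2
  matches=62, idx=6, i=3
  matches=66, idx=6, i=4
  matches=71, idx=6, i=5
  matches=77, idx=6, i=6
  matches=84, idx=6, i=7

Final answer: 84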